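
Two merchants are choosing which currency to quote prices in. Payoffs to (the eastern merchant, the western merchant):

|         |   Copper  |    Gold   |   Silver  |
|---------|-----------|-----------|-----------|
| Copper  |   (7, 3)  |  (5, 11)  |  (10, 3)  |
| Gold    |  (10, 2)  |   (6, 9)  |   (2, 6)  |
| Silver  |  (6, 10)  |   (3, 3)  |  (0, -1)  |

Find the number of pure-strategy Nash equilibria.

Both Gold: the eastern merchant gets 6 (best alternative 5); the western merchant gets 9 (best alternative 6). Neither deviates — NE.
Both Silver is not a NE: the eastern merchant would switch to Copper (10 > 0).
No other cell survives both best-response checks, so there is 1 pure NE.

1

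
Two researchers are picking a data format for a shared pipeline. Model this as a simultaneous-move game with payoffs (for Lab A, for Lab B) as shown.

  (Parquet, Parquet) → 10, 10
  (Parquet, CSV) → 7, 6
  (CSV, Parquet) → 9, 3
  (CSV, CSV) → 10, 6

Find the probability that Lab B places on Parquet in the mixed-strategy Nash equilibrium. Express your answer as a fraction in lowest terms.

Lab B's mix q on Parquet must make Lab A indifferent between Parquet and CSV.
Lab A's payoff from Parquet: 10q + 7(1−q). From CSV: 9q + 10(1−q).
Set equal: 1q = 3(1−q) → q = 3/4.

3/4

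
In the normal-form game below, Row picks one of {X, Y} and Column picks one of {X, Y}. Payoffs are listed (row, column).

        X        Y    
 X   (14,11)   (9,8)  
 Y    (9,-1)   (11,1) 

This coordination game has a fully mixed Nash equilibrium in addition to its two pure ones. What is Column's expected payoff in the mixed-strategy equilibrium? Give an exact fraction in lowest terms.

19/5

Row mixes with probability p on X, chosen so Column is indifferent: 11p + (-1)(1−p) = 8p + 1(1−p) gives p = 2/5.
Column's expected payoff is 11·2/5 + (-1)·3/5 = 19/5.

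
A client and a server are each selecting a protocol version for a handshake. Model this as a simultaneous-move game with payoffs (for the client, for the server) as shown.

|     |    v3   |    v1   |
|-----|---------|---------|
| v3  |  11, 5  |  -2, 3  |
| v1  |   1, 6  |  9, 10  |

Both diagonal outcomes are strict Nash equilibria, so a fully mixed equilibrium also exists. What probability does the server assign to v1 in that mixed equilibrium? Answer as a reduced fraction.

The server's mix q on v3 must make the client indifferent between v3 and v1.
The client's payoff from v3: 11q + (-2)(1−q). From v1: 1q + 9(1−q).
Set equal: 10q = 11(1−q) → q = 11/21.
Probability on v1 is 1 − 11/21 = 10/21.

10/21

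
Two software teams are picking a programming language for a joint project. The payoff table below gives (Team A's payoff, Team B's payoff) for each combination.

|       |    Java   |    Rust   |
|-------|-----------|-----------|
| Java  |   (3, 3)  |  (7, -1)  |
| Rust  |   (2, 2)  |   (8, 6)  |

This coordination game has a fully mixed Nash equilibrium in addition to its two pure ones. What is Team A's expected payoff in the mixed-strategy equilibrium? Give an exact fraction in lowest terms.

5

Team B mixes with probability q on Java, chosen so Team A is indifferent: 3q + 7(1−q) = 2q + 8(1−q) gives q = 1/2.
Team A's expected payoff (from either row, since indifferent) is 3·1/2 + 7·1/2 = 5.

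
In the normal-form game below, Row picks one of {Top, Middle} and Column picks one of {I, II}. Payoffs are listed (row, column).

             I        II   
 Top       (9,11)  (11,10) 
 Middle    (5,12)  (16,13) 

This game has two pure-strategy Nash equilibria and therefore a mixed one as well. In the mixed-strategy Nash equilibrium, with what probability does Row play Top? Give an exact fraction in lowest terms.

1/2

Row's mix p on Top must make Column indifferent between I and II.
Column's payoff from I: 11p + 12(1−p). From II: 10p + 13(1−p).
Set equal: 1p = 1(1−p) → p = 1/2.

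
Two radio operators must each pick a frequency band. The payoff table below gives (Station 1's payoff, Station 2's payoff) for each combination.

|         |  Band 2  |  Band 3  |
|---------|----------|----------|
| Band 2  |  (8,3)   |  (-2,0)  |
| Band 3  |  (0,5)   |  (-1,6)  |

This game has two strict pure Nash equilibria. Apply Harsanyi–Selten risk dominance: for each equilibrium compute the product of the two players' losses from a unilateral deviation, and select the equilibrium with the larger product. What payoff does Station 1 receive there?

At both Band 2: Station 1 loses 8 − 0 = 8 by deviating; Station 2 loses 3 − 0 = 3. Product = 8·3 = 24.
At both Band 3: Station 1 loses -1 − (-2) = 1 by deviating; Station 2 loses 6 − 5 = 1. Product = 1·1 = 1.
24 > 1, so both Band 2 is risk-dominant. Station 1's payoff there is 8.

8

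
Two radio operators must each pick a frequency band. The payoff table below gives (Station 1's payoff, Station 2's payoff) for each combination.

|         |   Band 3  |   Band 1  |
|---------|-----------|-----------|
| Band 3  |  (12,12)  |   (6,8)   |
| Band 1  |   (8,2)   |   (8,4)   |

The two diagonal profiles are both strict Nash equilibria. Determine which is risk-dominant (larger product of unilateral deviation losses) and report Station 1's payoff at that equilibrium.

At both Band 3: Station 1 loses 12 − 8 = 4 by deviating; Station 2 loses 12 − 8 = 4. Product = 4·4 = 16.
At both Band 1: Station 1 loses 8 − 6 = 2 by deviating; Station 2 loses 4 − 2 = 2. Product = 2·2 = 4.
16 > 4, so both Band 3 is risk-dominant. Station 1's payoff there is 12.

12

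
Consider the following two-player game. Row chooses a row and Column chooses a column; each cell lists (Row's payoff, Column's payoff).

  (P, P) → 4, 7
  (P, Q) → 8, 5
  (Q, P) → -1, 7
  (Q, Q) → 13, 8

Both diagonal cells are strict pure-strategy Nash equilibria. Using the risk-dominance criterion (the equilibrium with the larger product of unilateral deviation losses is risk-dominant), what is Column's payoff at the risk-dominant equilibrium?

7

At both P: Row loses 4 − (-1) = 5 by deviating; Column loses 7 − 5 = 2. Product = 5·2 = 10.
At both Q: Row loses 13 − 8 = 5 by deviating; Column loses 8 − 7 = 1. Product = 5·1 = 5.
10 > 5, so both P is risk-dominant. Column's payoff there is 7.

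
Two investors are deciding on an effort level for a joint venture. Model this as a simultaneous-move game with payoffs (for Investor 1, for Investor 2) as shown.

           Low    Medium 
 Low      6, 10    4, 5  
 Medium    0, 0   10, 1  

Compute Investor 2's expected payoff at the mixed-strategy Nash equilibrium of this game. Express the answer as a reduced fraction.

Investor 1 mixes with probability p on Low, chosen so Investor 2 is indifferent: 10p + 0(1−p) = 5p + 1(1−p) gives p = 1/6.
Investor 2's expected payoff is 10·1/6 + 0·5/6 = 5/3.

5/3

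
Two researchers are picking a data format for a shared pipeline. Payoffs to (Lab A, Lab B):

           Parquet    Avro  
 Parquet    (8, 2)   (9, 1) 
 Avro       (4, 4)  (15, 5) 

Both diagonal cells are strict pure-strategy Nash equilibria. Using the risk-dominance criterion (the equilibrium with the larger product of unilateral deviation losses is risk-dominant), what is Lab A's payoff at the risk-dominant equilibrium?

At both Parquet: Lab A loses 8 − 4 = 4 by deviating; Lab B loses 2 − 1 = 1. Product = 4·1 = 4.
At both Avro: Lab A loses 15 − 9 = 6 by deviating; Lab B loses 5 − 4 = 1. Product = 6·1 = 6.
6 > 4, so both Avro is risk-dominant. Lab A's payoff there is 15.

15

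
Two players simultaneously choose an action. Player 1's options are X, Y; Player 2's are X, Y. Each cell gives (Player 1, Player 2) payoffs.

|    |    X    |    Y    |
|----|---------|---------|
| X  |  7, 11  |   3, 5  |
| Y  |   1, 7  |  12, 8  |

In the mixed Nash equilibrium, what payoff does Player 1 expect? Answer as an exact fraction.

27/5

Player 2 mixes with probability q on X, chosen so Player 1 is indifferent: 7q + 3(1−q) = 1q + 12(1−q) gives q = 3/5.
Player 1's expected payoff (from either row, since indifferent) is 7·3/5 + 3·2/5 = 27/5.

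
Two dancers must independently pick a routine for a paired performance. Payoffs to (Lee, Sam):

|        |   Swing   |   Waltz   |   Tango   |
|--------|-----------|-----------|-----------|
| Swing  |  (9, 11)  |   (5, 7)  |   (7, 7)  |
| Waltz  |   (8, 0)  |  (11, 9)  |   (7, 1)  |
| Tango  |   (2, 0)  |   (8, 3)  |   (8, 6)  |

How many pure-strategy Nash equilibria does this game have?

3

Both Swing: Lee gets 9 (best alternative 8); Sam gets 11 (best alternative 7). Neither deviates — NE.
Both Waltz: Lee gets 11 (best alternative 8); Sam gets 9 (best alternative 1). Neither deviates — NE.
Both Tango: Lee gets 8 (best alternative 7); Sam gets 6 (best alternative 3). Neither deviates — NE.
(Swing, Tango) is not a NE: Lee would switch to Tango (8 > 7).
No other cell survives both best-response checks, so there are 3 pure NE.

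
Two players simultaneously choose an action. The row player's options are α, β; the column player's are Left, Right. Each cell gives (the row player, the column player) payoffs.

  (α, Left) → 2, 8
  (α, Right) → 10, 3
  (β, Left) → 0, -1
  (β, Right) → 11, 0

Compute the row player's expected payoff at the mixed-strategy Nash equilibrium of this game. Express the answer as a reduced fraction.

The column player mixes with probability q on Left, chosen so the row player is indifferent: 2q + 10(1−q) = 0q + 11(1−q) gives q = 1/3.
The row player's expected payoff (from either row, since indifferent) is 2·1/3 + 10·2/3 = 22/3.

22/3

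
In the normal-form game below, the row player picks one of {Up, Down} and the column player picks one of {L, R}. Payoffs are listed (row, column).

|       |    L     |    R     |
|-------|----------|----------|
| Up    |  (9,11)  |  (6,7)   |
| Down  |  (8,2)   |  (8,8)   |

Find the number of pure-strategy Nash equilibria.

2

(Up, L): the row player gets 9 (best alternative 8); the column player gets 11 (best alternative 7). Neither deviates — NE.
(Down, R): the row player gets 8 (best alternative 6); the column player gets 8 (best alternative 2). Neither deviates — NE.
(Up, R) is not a NE: the row player would switch to Down (8 > 6).
No other cell survives both best-response checks, so there are 2 pure NE.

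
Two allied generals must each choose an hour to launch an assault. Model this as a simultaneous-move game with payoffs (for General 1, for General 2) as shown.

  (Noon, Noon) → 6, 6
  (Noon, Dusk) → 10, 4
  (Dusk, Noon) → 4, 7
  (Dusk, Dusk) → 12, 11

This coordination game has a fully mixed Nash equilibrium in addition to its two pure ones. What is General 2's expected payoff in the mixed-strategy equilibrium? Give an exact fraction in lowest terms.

19/3

General 1 mixes with probability p on Noon, chosen so General 2 is indifferent: 6p + 7(1−p) = 4p + 11(1−p) gives p = 2/3.
General 2's expected payoff is 6·2/3 + 7·1/3 = 19/3.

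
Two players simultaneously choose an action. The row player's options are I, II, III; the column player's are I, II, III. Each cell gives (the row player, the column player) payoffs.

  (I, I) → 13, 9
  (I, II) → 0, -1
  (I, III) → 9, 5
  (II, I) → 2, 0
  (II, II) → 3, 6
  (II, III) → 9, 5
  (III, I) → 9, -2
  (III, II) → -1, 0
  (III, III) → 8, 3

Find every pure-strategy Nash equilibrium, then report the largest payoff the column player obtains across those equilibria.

Both I is a pure NE (the row player: 13 ≥ 9; the column player: 9 ≥ 5). The column player gets 9.
Both II is a pure NE (the row player: 3 ≥ 0; the column player: 6 ≥ 5). The column player gets 6.
Every other cell has a profitable deviation for at least one player. Highest of {9, 6} is 9.

9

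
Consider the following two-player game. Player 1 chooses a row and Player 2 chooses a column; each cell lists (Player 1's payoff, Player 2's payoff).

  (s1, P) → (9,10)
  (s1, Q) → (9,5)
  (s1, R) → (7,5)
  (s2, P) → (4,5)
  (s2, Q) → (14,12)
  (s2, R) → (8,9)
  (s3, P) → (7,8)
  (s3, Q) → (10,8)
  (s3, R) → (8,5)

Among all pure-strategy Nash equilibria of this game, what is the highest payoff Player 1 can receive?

14

(s1, P) is a pure NE (Player 1: 9 ≥ 7; Player 2: 10 ≥ 5). Player 1 gets 9.
(s2, Q) is a pure NE (Player 1: 14 ≥ 10; Player 2: 12 ≥ 9). Player 1 gets 14.
Every other cell has a profitable deviation for at least one player. Highest of {9, 14} is 14.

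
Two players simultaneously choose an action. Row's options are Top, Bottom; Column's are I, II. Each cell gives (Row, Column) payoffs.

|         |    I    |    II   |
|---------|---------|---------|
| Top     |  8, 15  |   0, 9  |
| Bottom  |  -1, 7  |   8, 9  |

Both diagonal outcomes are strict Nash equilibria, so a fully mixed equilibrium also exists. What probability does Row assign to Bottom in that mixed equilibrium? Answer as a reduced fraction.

3/4

Row's mix p on Top must make Column indifferent between I and II.
Column's payoff from I: 15p + 7(1−p). From II: 9p + 9(1−p).
Set equal: 6p = 2(1−p) → p = 2/8 = 1/4.
Probability on Bottom is 1 − 1/4 = 3/4.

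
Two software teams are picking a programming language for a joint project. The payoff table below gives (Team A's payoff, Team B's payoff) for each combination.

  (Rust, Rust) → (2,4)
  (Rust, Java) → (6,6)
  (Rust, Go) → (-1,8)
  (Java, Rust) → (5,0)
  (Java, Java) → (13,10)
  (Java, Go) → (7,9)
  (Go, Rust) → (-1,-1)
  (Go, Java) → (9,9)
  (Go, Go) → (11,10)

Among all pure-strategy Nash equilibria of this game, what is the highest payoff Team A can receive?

13

Both Java is a pure NE (Team A: 13 ≥ 9; Team B: 10 ≥ 9). Team A gets 13.
Both Go is a pure NE (Team A: 11 ≥ 7; Team B: 10 ≥ 9). Team A gets 11.
Every other cell has a profitable deviation for at least one player. Highest of {13, 11} is 13.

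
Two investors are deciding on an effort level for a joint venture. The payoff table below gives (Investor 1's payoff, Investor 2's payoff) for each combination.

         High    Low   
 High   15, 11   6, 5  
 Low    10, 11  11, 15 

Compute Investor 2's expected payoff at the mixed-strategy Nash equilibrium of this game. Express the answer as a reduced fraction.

11

Investor 1 mixes with probability p on High, chosen so Investor 2 is indifferent: 11p + 11(1−p) = 5p + 15(1−p) gives p = 2/5.
Investor 2's expected payoff is 11·2/5 + 11·3/5 = 11.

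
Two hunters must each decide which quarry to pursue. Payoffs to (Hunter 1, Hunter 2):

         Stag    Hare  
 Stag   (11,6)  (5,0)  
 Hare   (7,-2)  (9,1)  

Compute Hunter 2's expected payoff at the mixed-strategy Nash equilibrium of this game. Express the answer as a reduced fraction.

2/3

Hunter 1 mixes with probability p on Stag, chosen so Hunter 2 is indifferent: 6p + (-2)(1−p) = 0p + 1(1−p) gives p = 1/3.
Hunter 2's expected payoff is 6·1/3 + (-2)·2/3 = 2/3.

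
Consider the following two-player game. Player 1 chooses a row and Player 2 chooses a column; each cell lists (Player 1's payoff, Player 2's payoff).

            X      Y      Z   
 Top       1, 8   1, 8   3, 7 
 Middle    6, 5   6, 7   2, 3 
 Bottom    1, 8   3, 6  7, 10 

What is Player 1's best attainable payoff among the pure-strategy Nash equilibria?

7

(Middle, Y) is a pure NE (Player 1: 6 ≥ 3; Player 2: 7 ≥ 5). Player 1 gets 6.
(Bottom, Z) is a pure NE (Player 1: 7 ≥ 3; Player 2: 10 ≥ 8). Player 1 gets 7.
Every other cell has a profitable deviation for at least one player. Highest of {6, 7} is 7.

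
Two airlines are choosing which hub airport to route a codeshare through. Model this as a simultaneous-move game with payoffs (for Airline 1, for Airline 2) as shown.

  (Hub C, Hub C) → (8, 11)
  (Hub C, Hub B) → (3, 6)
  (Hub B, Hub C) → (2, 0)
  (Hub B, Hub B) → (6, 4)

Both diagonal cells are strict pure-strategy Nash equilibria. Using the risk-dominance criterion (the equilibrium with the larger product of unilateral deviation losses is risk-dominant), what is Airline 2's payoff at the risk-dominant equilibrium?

At both Hub C: Airline 1 loses 8 − 2 = 6 by deviating; Airline 2 loses 11 − 6 = 5. Product = 6·5 = 30.
At both Hub B: Airline 1 loses 6 − 3 = 3 by deviating; Airline 2 loses 4 − 0 = 4. Product = 3·4 = 12.
30 > 12, so both Hub C is risk-dominant. Airline 2's payoff there is 11.

11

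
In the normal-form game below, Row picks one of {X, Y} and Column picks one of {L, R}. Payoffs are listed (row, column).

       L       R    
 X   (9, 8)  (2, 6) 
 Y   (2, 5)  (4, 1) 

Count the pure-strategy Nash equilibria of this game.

(X, L): Row gets 9 (best alternative 2); Column gets 8 (best alternative 6). Neither deviates — NE.
(Y, R) is not a NE: Column would switch to L (5 > 1).
No other cell survives both best-response checks, so there is 1 pure NE.

1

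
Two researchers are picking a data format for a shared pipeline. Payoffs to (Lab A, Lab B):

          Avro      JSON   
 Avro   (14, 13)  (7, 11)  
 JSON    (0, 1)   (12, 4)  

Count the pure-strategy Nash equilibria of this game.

2

Both Avro: Lab A gets 14 (best alternative 0); Lab B gets 13 (best alternative 11). Neither deviates — NE.
Both JSON: Lab A gets 12 (best alternative 7); Lab B gets 4 (best alternative 1). Neither deviates — NE.
(Avro, JSON) is not a NE: Lab A would switch to JSON (12 > 7).
No other cell survives both best-response checks, so there are 2 pure NE.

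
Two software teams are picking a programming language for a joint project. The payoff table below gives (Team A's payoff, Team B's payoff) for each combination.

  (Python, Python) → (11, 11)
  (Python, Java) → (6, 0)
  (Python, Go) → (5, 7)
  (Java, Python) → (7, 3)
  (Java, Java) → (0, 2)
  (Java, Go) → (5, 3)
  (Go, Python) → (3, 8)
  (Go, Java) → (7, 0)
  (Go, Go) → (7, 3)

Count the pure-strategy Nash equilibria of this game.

1

Both Python: Team A gets 11 (best alternative 7); Team B gets 11 (best alternative 7). Neither deviates — NE.
Both Go is not a NE: Team B would switch to Python (8 > 3).
No other cell survives both best-response checks, so there is 1 pure NE.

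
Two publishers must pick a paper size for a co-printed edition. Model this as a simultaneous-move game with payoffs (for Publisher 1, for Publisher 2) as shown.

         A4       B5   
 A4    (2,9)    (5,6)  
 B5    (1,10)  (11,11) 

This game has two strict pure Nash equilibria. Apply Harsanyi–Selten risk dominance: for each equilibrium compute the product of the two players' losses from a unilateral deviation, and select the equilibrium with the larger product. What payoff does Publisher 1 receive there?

11

At both A4: Publisher 1 loses 2 − 1 = 1 by deviating; Publisher 2 loses 9 − 6 = 3. Product = 1·3 = 3.
At both B5: Publisher 1 loses 11 − 5 = 6 by deviating; Publisher 2 loses 11 − 10 = 1. Product = 6·1 = 6.
6 > 3, so both B5 is risk-dominant. Publisher 1's payoff there is 11.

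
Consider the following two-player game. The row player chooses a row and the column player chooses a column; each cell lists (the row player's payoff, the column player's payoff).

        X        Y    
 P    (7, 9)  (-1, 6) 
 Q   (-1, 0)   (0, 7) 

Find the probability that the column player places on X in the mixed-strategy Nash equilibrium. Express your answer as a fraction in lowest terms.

The column player's mix q on X must make the row player indifferent between P and Q.
The row player's payoff from P: 7q + (-1)(1−q). From Q: (-1)q + 0(1−q).
Set equal: 8q = 1(1−q) → q = 1/9.

1/9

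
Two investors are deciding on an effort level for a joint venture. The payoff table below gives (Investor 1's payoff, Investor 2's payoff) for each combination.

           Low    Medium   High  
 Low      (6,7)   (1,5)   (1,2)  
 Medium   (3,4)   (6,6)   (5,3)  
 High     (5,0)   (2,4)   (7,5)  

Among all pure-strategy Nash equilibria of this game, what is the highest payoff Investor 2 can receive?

7

Both Low is a pure NE (Investor 1: 6 ≥ 5; Investor 2: 7 ≥ 5). Investor 2 gets 7.
Both Medium is a pure NE (Investor 1: 6 ≥ 2; Investor 2: 6 ≥ 4). Investor 2 gets 6.
Both High is a pure NE (Investor 1: 7 ≥ 5; Investor 2: 5 ≥ 4). Investor 2 gets 5.
Every other cell has a profitable deviation for at least one player. Highest of {7, 6, 5} is 7.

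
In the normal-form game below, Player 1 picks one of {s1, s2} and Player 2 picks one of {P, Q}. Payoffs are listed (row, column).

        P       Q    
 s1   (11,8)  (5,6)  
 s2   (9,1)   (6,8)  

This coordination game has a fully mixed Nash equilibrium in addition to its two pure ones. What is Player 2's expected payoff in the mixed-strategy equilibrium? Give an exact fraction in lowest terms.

58/9

Player 1 mixes with probability p on s1, chosen so Player 2 is indifferent: 8p + 1(1−p) = 6p + 8(1−p) gives p = 7/9.
Player 2's expected payoff is 8·7/9 + 1·2/9 = 58/9.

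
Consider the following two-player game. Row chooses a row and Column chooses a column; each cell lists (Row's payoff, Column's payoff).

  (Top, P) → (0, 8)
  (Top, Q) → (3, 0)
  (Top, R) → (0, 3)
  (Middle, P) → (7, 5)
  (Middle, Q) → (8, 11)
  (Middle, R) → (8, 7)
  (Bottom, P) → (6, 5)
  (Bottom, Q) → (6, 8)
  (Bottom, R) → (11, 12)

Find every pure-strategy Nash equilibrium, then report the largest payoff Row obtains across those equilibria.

11

(Middle, Q) is a pure NE (Row: 8 ≥ 6; Column: 11 ≥ 7). Row gets 8.
(Bottom, R) is a pure NE (Row: 11 ≥ 8; Column: 12 ≥ 8). Row gets 11.
Every other cell has a profitable deviation for at least one player. Highest of {8, 11} is 11.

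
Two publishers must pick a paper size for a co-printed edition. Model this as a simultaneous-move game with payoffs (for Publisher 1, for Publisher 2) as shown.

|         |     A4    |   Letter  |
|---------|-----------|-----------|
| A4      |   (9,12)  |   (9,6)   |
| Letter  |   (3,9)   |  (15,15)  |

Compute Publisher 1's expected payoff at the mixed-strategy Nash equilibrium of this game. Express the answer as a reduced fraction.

Publisher 2 mixes with probability q on A4, chosen so Publisher 1 is indifferent: 9q + 9(1−q) = 3q + 15(1−q) gives q = 1/2.
Publisher 1's expected payoff (from either row, since indifferent) is 9·1/2 + 9·1/2 = 9.

9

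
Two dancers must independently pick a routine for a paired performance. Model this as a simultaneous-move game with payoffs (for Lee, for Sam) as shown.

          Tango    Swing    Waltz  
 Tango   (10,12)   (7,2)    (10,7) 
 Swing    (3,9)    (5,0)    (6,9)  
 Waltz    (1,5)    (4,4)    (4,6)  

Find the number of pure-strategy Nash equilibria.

Both Tango: Lee gets 10 (best alternative 3); Sam gets 12 (best alternative 7). Neither deviates — NE.
Both Waltz is not a NE: Lee would switch to Tango (10 > 4).
No other cell survives both best-response checks, so there is 1 pure NE.

1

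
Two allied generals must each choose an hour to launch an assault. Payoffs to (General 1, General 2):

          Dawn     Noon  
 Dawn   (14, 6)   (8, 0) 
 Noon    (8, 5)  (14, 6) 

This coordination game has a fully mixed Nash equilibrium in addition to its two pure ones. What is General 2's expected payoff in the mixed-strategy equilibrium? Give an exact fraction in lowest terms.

General 1 mixes with probability p on Dawn, chosen so General 2 is indifferent: 6p + 5(1−p) = 0p + 6(1−p) gives p = 1/7.
General 2's expected payoff is 6·1/7 + 5·6/7 = 36/7.

36/7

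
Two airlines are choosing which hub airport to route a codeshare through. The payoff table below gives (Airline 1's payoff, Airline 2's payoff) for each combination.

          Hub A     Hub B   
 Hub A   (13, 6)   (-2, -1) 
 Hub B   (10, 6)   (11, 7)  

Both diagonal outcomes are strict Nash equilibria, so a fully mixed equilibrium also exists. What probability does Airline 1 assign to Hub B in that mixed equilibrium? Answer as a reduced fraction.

7/8

Airline 1's mix p on Hub A must make Airline 2 indifferent between Hub A and Hub B.
Airline 2's payoff from Hub A: 6p + 6(1−p). From Hub B: (-1)p + 7(1−p).
Set equal: 7p = 1(1−p) → p = 1/8.
Probability on Hub B is 1 − 1/8 = 7/8.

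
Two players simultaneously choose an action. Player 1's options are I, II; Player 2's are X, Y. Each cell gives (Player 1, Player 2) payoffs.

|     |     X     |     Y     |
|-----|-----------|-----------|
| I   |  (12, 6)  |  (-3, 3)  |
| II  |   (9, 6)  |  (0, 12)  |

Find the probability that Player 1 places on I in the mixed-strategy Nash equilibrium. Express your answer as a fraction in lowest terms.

2/3

Player 1's mix p on I must make Player 2 indifferent between X and Y.
Player 2's payoff from X: 6p + 6(1−p). From Y: 3p + 12(1−p).
Set equal: 3p = 6(1−p) → p = 6/9 = 2/3.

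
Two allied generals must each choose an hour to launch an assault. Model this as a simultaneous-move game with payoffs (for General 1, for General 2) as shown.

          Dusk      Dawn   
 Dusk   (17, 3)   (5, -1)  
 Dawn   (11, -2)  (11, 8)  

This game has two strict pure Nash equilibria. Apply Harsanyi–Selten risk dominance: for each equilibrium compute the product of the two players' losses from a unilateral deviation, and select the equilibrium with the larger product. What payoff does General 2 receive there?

At both Dusk: General 1 loses 17 − 11 = 6 by deviating; General 2 loses 3 − (-1) = 4. Product = 6·4 = 24.
At both Dawn: General 1 loses 11 − 5 = 6 by deviating; General 2 loses 8 − (-2) = 10. Product = 6·10 = 60.
60 > 24, so both Dawn is risk-dominant. General 2's payoff there is 8.

8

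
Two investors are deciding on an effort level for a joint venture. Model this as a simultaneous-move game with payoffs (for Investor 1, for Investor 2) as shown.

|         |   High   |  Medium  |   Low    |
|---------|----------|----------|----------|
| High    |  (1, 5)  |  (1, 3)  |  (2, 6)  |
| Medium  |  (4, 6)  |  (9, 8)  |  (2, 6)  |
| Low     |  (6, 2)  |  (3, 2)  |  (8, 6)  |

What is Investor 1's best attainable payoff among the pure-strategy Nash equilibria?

Both Medium is a pure NE (Investor 1: 9 ≥ 3; Investor 2: 8 ≥ 6). Investor 1 gets 9.
Both Low is a pure NE (Investor 1: 8 ≥ 2; Investor 2: 6 ≥ 2). Investor 1 gets 8.
Every other cell has a profitable deviation for at least one player. Highest of {9, 8} is 9.

9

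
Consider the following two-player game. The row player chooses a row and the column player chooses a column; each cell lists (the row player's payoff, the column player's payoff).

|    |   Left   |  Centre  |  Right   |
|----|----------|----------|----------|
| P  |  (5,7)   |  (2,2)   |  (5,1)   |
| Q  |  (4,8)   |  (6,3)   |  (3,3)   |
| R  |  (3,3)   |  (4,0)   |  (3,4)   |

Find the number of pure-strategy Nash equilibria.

(P, Left): the row player gets 5 (best alternative 4); the column player gets 7 (best alternative 2). Neither deviates — NE.
(Q, Centre) is not a NE: the column player would switch to Left (8 > 3).
No other cell survives both best-response checks, so there is 1 pure NE.

1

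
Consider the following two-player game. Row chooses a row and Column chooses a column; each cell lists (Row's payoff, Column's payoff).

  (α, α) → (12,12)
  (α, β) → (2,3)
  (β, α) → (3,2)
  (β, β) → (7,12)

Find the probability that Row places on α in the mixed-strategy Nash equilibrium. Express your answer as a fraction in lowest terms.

10/19

Row's mix p on α must make Column indifferent between α and β.
Column's payoff from α: 12p + 2(1−p). From β: 3p + 12(1−p).
Set equal: 9p = 10(1−p) → p = 10/19.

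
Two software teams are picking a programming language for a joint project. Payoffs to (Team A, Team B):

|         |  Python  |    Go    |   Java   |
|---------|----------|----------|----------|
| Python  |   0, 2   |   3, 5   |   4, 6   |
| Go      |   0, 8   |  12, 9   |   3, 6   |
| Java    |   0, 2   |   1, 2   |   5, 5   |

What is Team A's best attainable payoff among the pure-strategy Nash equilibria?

Both Go is a pure NE (Team A: 12 ≥ 3; Team B: 9 ≥ 8). Team A gets 12.
Both Java is a pure NE (Team A: 5 ≥ 4; Team B: 5 ≥ 2). Team A gets 5.
Every other cell has a profitable deviation for at least one player. Highest of {12, 5} is 12.

12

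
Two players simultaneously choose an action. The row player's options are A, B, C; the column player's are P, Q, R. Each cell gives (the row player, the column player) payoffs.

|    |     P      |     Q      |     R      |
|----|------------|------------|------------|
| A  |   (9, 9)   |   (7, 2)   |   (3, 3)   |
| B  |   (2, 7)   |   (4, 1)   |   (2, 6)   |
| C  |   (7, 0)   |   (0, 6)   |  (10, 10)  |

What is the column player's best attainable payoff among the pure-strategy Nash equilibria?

10

(A, P) is a pure NE (the row player: 9 ≥ 7; the column player: 9 ≥ 3). The column player gets 9.
(C, R) is a pure NE (the row player: 10 ≥ 3; the column player: 10 ≥ 6). The column player gets 10.
Every other cell has a profitable deviation for at least one player. Highest of {9, 10} is 10.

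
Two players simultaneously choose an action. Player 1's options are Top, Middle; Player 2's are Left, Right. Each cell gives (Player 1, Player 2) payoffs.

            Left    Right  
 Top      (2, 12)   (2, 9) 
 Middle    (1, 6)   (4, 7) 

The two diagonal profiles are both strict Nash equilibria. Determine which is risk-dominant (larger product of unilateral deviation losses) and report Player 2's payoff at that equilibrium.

12

At (Top, Left): Player 1 loses 2 − 1 = 1 by deviating; Player 2 loses 12 − 9 = 3. Product = 1·3 = 3.
At (Middle, Right): Player 1 loses 4 − 2 = 2 by deviating; Player 2 loses 7 − 6 = 1. Product = 2·1 = 2.
3 > 2, so (Top, Left) is risk-dominant. Player 2's payoff there is 12.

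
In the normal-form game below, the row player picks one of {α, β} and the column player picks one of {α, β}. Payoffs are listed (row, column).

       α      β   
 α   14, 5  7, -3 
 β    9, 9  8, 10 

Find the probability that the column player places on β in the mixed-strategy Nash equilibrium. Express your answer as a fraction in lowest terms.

The column player's mix q on α must make the row player indifferent between α and β.
The row player's payoff from α: 14q + 7(1−q). From β: 9q + 8(1−q).
Set equal: 5q = 1(1−q) → q = 1/6.
Probability on β is 1 − 1/6 = 5/6.

5/6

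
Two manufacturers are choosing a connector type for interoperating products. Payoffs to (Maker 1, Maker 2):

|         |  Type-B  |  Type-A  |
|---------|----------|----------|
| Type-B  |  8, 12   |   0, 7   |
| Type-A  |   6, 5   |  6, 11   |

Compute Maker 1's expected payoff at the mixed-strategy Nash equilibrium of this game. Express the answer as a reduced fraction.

Maker 2 mixes with probability q on Type-B, chosen so Maker 1 is indifferent: 8q + 0(1−q) = 6q + 6(1−q) gives q = 3/4.
Maker 1's expected payoff (from either row, since indifferent) is 8·3/4 + 0·1/4 = 6.

6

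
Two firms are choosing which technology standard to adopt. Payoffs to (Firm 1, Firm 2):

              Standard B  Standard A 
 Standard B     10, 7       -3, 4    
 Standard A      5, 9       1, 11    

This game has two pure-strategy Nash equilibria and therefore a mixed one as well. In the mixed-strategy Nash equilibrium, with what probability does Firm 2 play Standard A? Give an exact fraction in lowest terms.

Firm 2's mix q on Standard B must make Firm 1 indifferent between Standard B and Standard A.
Firm 1's payoff from Standard B: 10q + (-3)(1−q). From Standard A: 5q + 1(1−q).
Set equal: 5q = 4(1−q) → q = 4/9.
Probability on Standard A is 1 − 4/9 = 5/9.

5/9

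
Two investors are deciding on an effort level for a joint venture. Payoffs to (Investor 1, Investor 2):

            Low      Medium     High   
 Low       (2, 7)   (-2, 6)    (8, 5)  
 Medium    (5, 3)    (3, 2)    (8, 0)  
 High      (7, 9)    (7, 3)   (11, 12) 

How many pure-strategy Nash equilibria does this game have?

1

Both High: Investor 1 gets 11 (best alternative 8); Investor 2 gets 12 (best alternative 9). Neither deviates — NE.
Both Low is not a NE: Investor 1 would switch to High (7 > 2).
No other cell survives both best-response checks, so there is 1 pure NE.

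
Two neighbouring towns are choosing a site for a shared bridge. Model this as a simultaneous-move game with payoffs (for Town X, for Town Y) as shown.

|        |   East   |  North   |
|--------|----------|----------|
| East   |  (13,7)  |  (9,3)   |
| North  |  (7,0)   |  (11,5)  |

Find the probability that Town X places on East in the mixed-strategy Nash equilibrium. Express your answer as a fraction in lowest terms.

Town X's mix p on East must make Town Y indifferent between East and North.
Town Y's payoff from East: 7p + 0(1−p). From North: 3p + 5(1−p).
Set equal: 4p = 5(1−p) → p = 5/9.

5/9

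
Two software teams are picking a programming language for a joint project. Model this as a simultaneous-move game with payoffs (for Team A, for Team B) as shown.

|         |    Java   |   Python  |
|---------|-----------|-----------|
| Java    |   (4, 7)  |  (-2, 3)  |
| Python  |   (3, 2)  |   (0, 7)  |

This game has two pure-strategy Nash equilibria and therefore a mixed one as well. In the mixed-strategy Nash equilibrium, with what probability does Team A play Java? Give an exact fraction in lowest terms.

Team A's mix p on Java must make Team B indifferent between Java and Python.
Team B's payoff from Java: 7p + 2(1−p). From Python: 3p + 7(1−p).
Set equal: 4p = 5(1−p) → p = 5/9.

5/9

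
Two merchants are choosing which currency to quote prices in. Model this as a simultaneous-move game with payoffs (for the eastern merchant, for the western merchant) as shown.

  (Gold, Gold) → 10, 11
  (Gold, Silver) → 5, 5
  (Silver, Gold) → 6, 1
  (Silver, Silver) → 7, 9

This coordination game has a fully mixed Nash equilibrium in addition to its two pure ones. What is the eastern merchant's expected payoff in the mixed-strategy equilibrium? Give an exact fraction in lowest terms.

The western merchant mixes with probability q on Gold, chosen so the eastern merchant is indifferent: 10q + 5(1−q) = 6q + 7(1−q) gives q = 1/3.
The eastern merchant's expected payoff (from either row, since indifferent) is 10·1/3 + 5·2/3 = 20/3.

20/3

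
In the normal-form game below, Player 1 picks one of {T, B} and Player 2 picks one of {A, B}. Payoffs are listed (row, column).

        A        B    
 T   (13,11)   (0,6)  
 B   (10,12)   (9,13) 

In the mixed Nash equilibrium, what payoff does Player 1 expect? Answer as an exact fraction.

39/4

Player 2 mixes with probability q on A, chosen so Player 1 is indifferent: 13q + 0(1−q) = 10q + 9(1−q) gives q = 3/4.
Player 1's expected payoff (from either row, since indifferent) is 13·3/4 + 0·1/4 = 39/4.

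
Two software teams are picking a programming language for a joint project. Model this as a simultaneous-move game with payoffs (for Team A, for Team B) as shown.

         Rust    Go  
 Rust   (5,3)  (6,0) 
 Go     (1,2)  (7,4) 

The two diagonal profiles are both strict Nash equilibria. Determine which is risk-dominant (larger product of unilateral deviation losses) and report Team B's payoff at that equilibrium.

3

At both Rust: Team A loses 5 − 1 = 4 by deviating; Team B loses 3 − 0 = 3. Product = 4·3 = 12.
At both Go: Team A loses 7 − 6 = 1 by deviating; Team B loses 4 − 2 = 2. Product = 1·2 = 2.
12 > 2, so both Rust is risk-dominant. Team B's payoff there is 3.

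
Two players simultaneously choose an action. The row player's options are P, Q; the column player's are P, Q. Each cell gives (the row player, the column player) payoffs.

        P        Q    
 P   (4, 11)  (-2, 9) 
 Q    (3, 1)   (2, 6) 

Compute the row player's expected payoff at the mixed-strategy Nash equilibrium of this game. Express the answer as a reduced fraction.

14/5

The column player mixes with probability q on P, chosen so the row player is indifferent: 4q + (-2)(1−q) = 3q + 2(1−q) gives q = 4/5.
The row player's expected payoff (from either row, since indifferent) is 4·4/5 + (-2)·1/5 = 14/5.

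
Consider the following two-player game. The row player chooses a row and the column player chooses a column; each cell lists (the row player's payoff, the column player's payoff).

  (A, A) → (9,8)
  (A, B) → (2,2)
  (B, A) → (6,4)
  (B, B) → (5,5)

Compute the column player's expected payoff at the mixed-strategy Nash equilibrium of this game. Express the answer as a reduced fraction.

32/7

The row player mixes with probability p on A, chosen so the column player is indifferent: 8p + 4(1−p) = 2p + 5(1−p) gives p = 1/7.
The column player's expected payoff is 8·1/7 + 4·6/7 = 32/7.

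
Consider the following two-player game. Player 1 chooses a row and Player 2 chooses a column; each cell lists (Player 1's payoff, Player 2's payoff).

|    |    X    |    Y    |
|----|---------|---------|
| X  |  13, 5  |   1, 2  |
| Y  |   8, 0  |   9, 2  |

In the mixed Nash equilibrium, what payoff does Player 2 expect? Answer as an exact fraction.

Player 1 mixes with probability p on X, chosen so Player 2 is indifferent: 5p + 0(1−p) = 2p + 2(1−p) gives p = 2/5.
Player 2's expected payoff is 5·2/5 + 0·3/5 = 2.

2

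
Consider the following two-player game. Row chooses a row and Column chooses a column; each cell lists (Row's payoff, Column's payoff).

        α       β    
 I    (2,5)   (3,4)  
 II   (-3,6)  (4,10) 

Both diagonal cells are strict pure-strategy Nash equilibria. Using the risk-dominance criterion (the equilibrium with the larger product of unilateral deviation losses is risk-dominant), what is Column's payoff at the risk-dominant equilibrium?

5

At (I, α): Row loses 2 − (-3) = 5 by deviating; Column loses 5 − 4 = 1. Product = 5·1 = 5.
At (II, β): Row loses 4 − 3 = 1 by deviating; Column loses 10 − 6 = 4. Product = 1·4 = 4.
5 > 4, so (I, α) is risk-dominant. Column's payoff there is 5.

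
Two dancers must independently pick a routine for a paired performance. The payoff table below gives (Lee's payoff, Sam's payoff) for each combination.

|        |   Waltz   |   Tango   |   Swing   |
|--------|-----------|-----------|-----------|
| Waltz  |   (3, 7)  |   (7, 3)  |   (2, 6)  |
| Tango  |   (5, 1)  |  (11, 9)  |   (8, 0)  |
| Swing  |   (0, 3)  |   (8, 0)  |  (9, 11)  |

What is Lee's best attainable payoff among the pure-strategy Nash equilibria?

11

Both Tango is a pure NE (Lee: 11 ≥ 8; Sam: 9 ≥ 1). Lee gets 11.
Both Swing is a pure NE (Lee: 9 ≥ 8; Sam: 11 ≥ 3). Lee gets 9.
Every other cell has a profitable deviation for at least one player. Highest of {11, 9} is 11.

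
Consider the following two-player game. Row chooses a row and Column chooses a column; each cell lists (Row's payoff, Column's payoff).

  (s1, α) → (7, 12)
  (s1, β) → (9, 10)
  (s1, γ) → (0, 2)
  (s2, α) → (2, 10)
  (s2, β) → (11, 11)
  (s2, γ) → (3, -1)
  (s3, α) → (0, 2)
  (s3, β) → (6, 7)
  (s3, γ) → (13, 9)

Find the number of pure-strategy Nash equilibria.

(s1, α): Row gets 7 (best alternative 2); Column gets 12 (best alternative 10). Neither deviates — NE.
(s2, β): Row gets 11 (best alternative 9); Column gets 11 (best alternative 10). Neither deviates — NE.
(s3, γ): Row gets 13 (best alternative 3); Column gets 9 (best alternative 7). Neither deviates — NE.
(s2, γ) is not a NE: Row would switch to s3 (13 > 3).
No other cell survives both best-response checks, so there are 3 pure NE.

3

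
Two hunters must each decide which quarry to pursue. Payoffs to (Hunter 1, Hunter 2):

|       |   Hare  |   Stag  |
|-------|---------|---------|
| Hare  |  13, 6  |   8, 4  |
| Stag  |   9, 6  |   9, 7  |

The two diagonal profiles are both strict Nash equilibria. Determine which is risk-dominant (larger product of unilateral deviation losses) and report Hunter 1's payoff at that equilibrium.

13

At both Hare: Hunter 1 loses 13 − 9 = 4 by deviating; Hunter 2 loses 6 − 4 = 2. Product = 4·2 = 8.
At both Stag: Hunter 1 loses 9 − 8 = 1 by deviating; Hunter 2 loses 7 − 6 = 1. Product = 1·1 = 1.
8 > 1, so both Hare is risk-dominant. Hunter 1's payoff there is 13.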